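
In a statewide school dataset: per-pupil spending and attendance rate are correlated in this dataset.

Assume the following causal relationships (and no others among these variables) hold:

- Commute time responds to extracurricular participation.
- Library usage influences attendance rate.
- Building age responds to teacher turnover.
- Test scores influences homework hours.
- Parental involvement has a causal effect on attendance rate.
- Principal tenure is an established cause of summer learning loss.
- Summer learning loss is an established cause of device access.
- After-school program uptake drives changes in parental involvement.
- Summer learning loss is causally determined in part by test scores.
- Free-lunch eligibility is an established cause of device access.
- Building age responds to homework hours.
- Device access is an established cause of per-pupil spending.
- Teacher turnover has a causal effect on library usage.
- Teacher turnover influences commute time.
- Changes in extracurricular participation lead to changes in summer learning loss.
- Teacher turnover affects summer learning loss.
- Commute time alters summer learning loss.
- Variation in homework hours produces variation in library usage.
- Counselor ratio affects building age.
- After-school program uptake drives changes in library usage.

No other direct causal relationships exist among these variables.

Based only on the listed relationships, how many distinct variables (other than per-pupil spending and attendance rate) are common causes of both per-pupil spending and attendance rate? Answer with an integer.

The common causes are: teacher turnover (to per-pupil spending via teacher turnover → summer learning loss → device access → per-pupil spending; to attendance rate via teacher turnover → library usage → attendance rate); test scores (to per-pupil spending via test scores → summer learning loss → device access → per-pupil spending; to attendance rate via test scores → homework hours → library usage → attendance rate).
Every other variable lacks a causal path to at least one of per-pupil spending and attendance rate.

2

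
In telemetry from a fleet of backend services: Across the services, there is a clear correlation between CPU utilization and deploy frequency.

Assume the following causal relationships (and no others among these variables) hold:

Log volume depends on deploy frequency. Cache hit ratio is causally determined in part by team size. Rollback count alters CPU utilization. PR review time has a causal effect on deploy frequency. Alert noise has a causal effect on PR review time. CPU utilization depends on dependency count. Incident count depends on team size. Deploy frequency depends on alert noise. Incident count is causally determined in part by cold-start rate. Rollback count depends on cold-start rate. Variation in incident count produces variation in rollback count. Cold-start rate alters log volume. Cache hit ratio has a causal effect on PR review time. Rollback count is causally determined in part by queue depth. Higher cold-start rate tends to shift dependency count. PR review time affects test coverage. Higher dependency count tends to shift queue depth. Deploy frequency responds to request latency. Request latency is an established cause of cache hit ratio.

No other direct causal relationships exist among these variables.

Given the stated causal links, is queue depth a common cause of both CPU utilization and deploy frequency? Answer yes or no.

Queue depth has no stated causal path to deploy frequency. A confounder must cause both variables, so queue depth does not qualify.

no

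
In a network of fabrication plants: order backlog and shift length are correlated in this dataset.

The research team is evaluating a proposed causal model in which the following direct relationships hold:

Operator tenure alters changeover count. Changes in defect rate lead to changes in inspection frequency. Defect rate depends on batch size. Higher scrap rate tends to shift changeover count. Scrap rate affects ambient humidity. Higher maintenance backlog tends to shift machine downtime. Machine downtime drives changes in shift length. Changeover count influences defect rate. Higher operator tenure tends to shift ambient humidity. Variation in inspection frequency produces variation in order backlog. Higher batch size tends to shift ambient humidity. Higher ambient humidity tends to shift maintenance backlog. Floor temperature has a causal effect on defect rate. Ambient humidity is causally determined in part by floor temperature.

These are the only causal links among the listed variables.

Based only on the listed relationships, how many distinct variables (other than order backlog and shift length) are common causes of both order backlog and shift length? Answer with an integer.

The common causes are: batch size (to order backlog via batch size → defect rate → inspection frequency → order backlog; to shift length via batch size → ambient humidity → maintenance backlog → machine downtime → shift length); floor temperature (to order backlog via floor temperature → defect rate → inspection frequency → order backlog; to shift length via floor temperature → ambient humidity → maintenance backlog → machine downtime → shift length); operator tenure (to order backlog via operator tenure → changeover count → defect rate → inspection frequency → order backlog; to shift length via operator tenure → ambient humidity → maintenance backlog → machine downtime → shift length); scrap rate (to order backlog via scrap rate → changeover count → defect rate → inspection frequency → order backlog; to shift length via scrap rate → ambient humidity → maintenance backlog → machine downtime → shift length).
Every other variable lacks a causal path to at least one of order backlog and shift length.

4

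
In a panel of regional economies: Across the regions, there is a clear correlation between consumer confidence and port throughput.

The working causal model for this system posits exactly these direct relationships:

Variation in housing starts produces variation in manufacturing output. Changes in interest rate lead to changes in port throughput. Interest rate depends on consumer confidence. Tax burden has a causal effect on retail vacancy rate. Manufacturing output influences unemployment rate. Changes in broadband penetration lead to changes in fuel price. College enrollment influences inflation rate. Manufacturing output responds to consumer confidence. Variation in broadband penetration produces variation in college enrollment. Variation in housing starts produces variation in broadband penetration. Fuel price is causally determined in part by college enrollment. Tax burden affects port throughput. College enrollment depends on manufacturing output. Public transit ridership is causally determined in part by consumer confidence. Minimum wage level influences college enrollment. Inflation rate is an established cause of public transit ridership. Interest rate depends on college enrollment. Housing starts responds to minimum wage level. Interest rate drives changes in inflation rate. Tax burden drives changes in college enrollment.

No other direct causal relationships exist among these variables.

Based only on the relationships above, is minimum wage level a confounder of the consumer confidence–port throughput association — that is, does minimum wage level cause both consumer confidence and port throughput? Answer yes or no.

no

Minimum wage level has no stated causal path to consumer confidence. A confounder must cause both variables, so minimum wage level does not qualify.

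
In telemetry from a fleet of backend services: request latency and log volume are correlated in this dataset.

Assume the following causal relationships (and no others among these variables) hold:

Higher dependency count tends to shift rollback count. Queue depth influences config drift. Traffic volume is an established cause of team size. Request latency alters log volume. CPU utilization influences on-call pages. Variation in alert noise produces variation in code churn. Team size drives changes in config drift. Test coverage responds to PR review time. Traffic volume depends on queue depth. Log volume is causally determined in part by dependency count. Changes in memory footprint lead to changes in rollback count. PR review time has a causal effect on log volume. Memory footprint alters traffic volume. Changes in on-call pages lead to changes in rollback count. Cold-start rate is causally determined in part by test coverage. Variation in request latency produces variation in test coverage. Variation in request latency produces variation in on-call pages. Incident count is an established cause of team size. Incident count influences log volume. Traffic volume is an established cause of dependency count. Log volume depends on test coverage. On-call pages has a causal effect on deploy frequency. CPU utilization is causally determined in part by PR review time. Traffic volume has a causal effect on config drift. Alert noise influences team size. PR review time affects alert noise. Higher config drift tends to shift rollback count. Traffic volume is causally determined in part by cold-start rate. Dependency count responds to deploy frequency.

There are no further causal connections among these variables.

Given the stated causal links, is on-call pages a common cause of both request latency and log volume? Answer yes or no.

no

On-call pages has no stated causal path to request latency. A confounder must cause both variables, so on-call pages does not qualify.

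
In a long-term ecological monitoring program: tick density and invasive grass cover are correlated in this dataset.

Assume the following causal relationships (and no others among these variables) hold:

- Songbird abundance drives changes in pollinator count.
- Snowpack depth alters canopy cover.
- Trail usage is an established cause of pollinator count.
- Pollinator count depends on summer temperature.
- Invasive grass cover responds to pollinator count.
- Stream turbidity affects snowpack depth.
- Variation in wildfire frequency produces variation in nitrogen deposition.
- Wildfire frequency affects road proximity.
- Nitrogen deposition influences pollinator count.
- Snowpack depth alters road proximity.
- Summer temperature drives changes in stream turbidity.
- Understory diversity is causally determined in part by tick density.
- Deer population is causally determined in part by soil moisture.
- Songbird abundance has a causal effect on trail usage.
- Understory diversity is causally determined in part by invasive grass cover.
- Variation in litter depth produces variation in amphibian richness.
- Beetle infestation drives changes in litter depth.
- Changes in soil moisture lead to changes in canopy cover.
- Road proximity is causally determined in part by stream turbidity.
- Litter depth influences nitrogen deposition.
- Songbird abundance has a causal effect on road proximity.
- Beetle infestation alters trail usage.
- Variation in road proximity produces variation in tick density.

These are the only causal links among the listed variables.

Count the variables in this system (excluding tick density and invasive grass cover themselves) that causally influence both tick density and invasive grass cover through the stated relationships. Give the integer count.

The common causes are: songbird abundance (to tick density via songbird abundance → road proximity → tick density; to invasive grass cover via songbird abundance → pollinator count → invasive grass cover); summer temperature (to tick density via summer temperature → stream turbidity → road proximity → tick density; to invasive grass cover via summer temperature → pollinator count → invasive grass cover); wildfire frequency (to tick density via wildfire frequency → road proximity → tick density; to invasive grass cover via wildfire frequency → nitrogen deposition → pollinator count → invasive grass cover).
Every other variable lacks a causal path to at least one of tick density and invasive grass cover.

3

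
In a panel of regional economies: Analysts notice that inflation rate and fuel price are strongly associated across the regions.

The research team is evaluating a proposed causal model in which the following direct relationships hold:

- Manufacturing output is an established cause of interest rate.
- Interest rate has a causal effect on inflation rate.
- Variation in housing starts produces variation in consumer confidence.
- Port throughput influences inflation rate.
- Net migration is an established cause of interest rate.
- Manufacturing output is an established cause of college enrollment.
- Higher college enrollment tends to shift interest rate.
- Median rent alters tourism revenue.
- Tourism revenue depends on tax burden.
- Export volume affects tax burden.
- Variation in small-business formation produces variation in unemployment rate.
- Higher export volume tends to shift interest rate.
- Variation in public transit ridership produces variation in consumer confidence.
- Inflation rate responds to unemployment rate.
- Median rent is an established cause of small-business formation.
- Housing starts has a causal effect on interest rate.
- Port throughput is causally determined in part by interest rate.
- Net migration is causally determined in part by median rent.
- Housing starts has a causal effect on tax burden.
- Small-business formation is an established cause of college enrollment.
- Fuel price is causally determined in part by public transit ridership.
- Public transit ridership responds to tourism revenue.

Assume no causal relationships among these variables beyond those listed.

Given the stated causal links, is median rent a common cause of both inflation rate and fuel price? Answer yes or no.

yes

Median rent has a causal path to inflation rate (median rent → small-business formation → unemployment rate → inflation rate) and to fuel price (median rent → tourism revenue → public transit ridership → fuel price), so it is a common cause of both — a confounder.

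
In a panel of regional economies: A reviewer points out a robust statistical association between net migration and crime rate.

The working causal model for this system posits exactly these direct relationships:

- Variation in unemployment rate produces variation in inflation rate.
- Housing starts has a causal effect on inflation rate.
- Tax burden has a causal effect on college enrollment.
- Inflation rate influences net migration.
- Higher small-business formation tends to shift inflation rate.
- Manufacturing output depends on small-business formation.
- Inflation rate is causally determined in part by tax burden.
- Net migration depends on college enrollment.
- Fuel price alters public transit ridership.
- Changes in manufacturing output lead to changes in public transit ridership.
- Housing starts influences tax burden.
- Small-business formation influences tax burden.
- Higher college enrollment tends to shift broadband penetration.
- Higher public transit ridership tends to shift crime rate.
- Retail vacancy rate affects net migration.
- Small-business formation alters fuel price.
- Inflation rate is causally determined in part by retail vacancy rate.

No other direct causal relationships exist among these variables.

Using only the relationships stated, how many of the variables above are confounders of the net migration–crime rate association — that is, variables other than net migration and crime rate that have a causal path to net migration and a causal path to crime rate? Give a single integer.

The common causes are: small-business formation (to net migration via small-business formation → inflation rate → net migration; to crime rate via small-business formation → fuel price → public transit ridership → crime rate).
Every other variable lacks a causal path to at least one of net migration and crime rate.

1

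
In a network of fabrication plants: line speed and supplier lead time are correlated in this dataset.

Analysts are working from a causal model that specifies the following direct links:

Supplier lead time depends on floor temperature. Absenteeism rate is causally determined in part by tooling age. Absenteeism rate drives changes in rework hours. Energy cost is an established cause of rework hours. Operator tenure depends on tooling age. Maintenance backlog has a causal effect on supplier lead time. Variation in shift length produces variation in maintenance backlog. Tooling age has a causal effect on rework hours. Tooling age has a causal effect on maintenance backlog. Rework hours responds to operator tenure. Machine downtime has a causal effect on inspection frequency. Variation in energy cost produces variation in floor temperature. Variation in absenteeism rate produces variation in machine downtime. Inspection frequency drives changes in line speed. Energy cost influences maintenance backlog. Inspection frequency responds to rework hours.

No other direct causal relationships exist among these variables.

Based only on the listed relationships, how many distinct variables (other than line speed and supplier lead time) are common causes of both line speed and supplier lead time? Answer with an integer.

2

The common causes are: energy cost (to line speed via energy cost → rework hours → inspection frequency → line speed; to supplier lead time via energy cost → maintenance backlog → supplier lead time); tooling age (to line speed via tooling age → rework hours → inspection frequency → line speed; to supplier lead time via tooling age → maintenance backlog → supplier lead time).
Every other variable lacks a causal path to at least one of line speed and supplier lead time.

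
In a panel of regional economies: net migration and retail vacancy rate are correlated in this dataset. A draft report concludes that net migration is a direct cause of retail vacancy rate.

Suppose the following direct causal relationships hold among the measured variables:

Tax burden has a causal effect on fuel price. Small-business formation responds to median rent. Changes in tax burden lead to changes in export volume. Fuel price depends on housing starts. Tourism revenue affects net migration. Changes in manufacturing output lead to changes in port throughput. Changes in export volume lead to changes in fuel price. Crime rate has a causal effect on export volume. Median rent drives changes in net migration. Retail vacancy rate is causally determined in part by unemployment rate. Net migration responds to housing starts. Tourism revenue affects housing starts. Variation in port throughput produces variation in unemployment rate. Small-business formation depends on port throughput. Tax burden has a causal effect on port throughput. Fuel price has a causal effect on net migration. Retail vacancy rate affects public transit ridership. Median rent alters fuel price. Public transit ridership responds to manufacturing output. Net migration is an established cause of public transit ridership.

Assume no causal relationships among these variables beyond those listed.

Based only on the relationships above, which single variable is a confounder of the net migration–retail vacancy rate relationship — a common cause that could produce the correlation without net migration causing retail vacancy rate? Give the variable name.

Tax burden has a causal path to net migration (tax burden → fuel price → net migration) and a separate causal path to retail vacancy rate (tax burden → port throughput → unemployment rate → retail vacancy rate), so it is a common cause of both.
No stated relationship gives net migration a causal route to retail vacancy rate, so the correlation is explained by the shared upstream cause rather than a direct effect.

tax burden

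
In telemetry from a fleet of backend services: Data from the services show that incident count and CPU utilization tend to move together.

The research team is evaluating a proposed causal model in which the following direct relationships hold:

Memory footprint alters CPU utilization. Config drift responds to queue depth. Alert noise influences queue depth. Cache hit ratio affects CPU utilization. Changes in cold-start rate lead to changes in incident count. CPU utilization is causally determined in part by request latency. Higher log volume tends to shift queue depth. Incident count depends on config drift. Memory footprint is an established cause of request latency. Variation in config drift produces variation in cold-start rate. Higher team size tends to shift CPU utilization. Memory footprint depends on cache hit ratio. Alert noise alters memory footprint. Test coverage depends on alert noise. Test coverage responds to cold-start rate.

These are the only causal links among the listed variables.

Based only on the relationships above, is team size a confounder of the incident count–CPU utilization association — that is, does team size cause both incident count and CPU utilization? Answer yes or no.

no

Team size has no stated causal path to incident count. A confounder must cause both variables, so team size does not qualify.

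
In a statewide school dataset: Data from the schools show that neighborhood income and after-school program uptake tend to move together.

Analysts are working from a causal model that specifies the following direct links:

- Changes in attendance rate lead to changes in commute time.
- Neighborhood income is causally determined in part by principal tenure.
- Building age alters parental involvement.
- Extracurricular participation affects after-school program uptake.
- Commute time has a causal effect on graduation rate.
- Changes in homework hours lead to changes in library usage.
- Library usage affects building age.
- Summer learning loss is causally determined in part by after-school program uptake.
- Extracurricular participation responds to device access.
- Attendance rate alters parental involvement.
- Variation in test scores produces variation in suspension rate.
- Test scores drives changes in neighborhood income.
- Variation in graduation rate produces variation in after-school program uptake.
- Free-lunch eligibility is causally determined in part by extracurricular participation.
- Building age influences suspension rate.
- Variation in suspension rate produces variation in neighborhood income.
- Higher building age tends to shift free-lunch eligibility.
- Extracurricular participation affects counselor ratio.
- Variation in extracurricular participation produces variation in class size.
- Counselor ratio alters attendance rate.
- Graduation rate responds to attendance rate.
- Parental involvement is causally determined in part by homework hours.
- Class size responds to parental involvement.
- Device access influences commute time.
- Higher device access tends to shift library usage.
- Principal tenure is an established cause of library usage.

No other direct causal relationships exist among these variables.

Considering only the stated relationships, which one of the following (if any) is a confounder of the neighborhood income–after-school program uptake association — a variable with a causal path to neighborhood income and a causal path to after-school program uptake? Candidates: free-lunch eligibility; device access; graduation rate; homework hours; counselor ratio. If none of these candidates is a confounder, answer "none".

Device access causes neighborhood income (device access → library usage → building age → suspension rate → neighborhood income) and also causes after-school program uptake (device access → extracurricular participation → after-school program uptake); it is a common cause of both.
Each of the other candidates lacks a causal path to at least one of neighborhood income and after-school program uptake, so they do not confound the relationship.

device access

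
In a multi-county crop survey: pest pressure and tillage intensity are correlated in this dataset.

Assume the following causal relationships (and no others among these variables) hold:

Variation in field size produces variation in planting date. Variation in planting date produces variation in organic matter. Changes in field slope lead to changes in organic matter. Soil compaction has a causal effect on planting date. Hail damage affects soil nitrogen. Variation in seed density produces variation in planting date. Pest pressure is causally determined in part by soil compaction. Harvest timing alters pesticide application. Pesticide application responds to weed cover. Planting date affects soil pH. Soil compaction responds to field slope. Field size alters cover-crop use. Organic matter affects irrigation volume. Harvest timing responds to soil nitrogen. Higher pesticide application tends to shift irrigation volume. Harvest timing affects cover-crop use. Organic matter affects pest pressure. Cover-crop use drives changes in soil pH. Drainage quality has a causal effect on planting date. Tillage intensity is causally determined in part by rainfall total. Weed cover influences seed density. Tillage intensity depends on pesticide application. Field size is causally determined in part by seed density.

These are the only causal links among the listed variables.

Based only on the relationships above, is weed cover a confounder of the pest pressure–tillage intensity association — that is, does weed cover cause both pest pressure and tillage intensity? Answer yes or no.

Weed cover has a causal path to pest pressure (weed cover → seed density → planting date → organic matter → pest pressure) and to tillage intensity (weed cover → pesticide application → tillage intensity), so it is a common cause of both — a confounder.

yes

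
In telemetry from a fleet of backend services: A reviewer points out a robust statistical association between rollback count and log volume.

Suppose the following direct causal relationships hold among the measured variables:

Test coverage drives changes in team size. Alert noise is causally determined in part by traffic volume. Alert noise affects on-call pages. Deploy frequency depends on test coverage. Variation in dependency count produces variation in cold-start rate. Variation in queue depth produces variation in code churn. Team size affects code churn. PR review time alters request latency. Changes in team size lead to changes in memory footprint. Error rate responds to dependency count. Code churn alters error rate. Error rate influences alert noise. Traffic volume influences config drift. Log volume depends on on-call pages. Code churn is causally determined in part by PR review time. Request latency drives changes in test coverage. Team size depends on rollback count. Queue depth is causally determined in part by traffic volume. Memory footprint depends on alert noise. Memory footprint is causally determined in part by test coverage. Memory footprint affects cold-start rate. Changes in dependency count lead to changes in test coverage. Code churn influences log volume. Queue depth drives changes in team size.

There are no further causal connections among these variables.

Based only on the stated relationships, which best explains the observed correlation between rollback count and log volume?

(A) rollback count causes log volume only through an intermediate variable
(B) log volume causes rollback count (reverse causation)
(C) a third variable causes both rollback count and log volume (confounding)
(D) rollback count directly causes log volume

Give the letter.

Rollback count reaches log volume through rollback count → team size → code churn → log volume — an indirect causal chain with no direct rollback count → log volume link. No variable causes both rollback count and log volume, so confounding is ruled out; the effect is mediated.

A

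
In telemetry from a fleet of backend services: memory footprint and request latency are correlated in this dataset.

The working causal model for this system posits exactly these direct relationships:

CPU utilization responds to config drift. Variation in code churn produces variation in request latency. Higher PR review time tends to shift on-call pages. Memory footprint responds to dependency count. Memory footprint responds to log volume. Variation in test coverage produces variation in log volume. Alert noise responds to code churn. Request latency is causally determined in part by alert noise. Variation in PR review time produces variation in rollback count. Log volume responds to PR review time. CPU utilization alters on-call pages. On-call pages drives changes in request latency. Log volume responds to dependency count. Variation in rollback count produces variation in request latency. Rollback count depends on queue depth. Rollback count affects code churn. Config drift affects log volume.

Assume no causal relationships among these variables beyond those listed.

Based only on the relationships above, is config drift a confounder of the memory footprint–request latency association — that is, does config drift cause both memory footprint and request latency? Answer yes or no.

Config drift has a causal path to memory footprint (config drift → log volume → memory footprint) and to request latency (config drift → CPU utilization → on-call pages → request latency), so it is a common cause of both — a confounder.

yes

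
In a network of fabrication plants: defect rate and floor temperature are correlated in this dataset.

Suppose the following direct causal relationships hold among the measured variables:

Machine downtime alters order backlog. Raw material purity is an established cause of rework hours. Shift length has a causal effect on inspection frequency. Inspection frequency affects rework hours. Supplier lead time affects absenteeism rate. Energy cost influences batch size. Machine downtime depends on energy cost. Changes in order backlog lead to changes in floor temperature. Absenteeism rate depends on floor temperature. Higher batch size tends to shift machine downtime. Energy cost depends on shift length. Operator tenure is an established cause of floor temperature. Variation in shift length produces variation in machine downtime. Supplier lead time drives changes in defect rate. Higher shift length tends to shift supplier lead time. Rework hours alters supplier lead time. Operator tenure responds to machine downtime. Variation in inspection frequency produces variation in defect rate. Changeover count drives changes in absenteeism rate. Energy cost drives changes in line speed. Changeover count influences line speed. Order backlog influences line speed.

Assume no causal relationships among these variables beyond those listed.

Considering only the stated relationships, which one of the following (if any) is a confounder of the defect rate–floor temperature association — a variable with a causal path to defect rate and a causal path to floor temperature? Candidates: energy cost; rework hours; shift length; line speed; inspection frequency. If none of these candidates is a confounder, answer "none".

shift length

Shift length causes defect rate (shift length → inspection frequency → defect rate) and also causes floor temperature (shift length → machine downtime → order backlog → floor temperature); it is a common cause of both.
Each of the other candidates lacks a causal path to at least one of defect rate and floor temperature, so they do not confound the relationship.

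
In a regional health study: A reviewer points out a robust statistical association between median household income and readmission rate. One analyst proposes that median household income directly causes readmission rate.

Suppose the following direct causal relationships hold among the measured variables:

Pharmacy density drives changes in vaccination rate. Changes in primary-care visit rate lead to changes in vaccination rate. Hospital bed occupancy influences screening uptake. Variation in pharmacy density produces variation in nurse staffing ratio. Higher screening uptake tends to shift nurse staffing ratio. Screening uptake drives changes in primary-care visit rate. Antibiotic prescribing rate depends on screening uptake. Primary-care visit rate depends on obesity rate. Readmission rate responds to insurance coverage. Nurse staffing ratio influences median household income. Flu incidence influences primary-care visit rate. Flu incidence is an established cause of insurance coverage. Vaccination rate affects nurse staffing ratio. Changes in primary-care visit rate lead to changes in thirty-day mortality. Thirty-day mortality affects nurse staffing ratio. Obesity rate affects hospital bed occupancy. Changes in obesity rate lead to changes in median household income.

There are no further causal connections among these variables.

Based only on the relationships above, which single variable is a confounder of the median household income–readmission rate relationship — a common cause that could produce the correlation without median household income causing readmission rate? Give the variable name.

Flu incidence has a causal path to median household income (flu incidence → primary-care visit rate → vaccination rate → nurse staffing ratio → median household income) and a separate causal path to readmission rate (flu incidence → insurance coverage → readmission rate), so it is a common cause of both.
No stated relationship gives median household income a causal route to readmission rate, so the correlation is explained by the shared upstream cause rather than a direct effect.

flu incidence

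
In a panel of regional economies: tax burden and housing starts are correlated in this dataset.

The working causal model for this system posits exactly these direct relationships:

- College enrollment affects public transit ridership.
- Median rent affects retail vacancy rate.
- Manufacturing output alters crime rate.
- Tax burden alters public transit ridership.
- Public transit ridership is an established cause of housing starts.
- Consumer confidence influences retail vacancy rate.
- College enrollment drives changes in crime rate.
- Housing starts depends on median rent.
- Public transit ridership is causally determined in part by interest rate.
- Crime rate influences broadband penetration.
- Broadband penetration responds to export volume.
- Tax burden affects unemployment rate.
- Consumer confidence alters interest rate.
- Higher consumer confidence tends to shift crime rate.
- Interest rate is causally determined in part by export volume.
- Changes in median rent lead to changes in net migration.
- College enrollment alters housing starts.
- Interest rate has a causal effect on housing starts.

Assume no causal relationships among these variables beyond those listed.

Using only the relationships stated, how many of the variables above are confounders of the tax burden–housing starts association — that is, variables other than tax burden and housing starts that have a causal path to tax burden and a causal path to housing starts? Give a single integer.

No listed variable has a causal path to both tax burden and housing starts, so there are no common causes.

0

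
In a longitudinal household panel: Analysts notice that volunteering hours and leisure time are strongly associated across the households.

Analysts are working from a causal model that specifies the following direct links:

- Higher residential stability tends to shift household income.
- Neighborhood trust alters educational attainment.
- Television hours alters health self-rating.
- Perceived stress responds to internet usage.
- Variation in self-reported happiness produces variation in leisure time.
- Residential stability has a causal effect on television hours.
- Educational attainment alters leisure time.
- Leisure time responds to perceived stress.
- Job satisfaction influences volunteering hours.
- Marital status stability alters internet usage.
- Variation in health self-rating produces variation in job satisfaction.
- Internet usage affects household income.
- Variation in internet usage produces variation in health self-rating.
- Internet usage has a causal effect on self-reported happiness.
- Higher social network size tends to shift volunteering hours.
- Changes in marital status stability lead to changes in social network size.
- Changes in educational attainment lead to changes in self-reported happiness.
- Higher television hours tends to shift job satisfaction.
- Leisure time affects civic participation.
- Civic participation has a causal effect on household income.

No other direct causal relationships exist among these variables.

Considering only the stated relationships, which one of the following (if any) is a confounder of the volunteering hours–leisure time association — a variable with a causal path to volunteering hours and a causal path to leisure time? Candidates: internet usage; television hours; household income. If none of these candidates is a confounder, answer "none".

Internet usage causes volunteering hours (internet usage → health self-rating → job satisfaction → volunteering hours) and also causes leisure time (internet usage → self-reported happiness → leisure time); it is a common cause of both.
Each of the other candidates lacks a causal path to at least one of volunteering hours and leisure time, so they do not confound the relationship.

internet usage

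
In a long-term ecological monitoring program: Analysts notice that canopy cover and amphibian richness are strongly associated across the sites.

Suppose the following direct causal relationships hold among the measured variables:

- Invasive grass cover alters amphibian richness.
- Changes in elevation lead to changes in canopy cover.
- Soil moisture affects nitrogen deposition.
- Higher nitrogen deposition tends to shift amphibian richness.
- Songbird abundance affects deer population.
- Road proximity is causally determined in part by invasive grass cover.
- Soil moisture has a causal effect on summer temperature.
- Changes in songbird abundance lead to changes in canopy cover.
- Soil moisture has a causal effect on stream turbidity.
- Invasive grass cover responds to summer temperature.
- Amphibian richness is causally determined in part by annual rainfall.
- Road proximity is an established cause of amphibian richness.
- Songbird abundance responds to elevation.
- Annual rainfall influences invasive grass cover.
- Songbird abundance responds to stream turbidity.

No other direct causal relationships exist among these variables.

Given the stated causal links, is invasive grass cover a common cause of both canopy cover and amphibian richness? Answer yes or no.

Invasive grass cover has no stated causal path to canopy cover. A confounder must cause both variables, so invasive grass cover does not qualify.

no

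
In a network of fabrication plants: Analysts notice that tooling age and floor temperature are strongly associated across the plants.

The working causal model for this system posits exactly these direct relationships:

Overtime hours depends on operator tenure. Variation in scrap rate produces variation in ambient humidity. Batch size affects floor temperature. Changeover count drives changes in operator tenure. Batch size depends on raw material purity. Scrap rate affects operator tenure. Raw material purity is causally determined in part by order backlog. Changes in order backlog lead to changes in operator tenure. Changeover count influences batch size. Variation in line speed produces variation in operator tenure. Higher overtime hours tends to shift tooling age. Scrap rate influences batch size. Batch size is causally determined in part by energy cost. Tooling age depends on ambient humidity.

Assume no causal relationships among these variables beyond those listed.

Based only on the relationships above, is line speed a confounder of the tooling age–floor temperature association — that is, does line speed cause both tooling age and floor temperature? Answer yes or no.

Line speed has no stated causal path to floor temperature. A confounder must cause both variables, so line speed does not qualify.

no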